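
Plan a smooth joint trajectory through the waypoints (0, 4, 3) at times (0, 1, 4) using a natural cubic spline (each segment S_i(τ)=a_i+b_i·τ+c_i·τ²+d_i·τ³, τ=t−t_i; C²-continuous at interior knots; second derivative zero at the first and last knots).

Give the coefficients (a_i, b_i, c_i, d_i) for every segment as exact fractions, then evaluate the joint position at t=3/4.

Δ: Δ0=4, Δ1=-1/3
row 1: diag=8, rhs=-26; c'=3/8, d'=-13/4
back: M1=-13/4
M: M0=0, M1=-13/4, M2=0
seg 0: a=0, c=M0/2=0, d=(M1−M0)/(6·1)=-13/24, b=Δ0−h0·(2M0+M1)/6=109/24
seg 1: a=4, c=M1/2=-13/8, d=(M2−M1)/(6·3)=13/72, b=Δ1−h1·(2M1+M2)/6=35/12
t_q=3/4 → seg 0, τ=3/4; S=0+109/24·τ+0·τ²+-13/24·τ³=1627/512

  seg 0: a=0 b=109/24 c=0 d=-13/24
  seg 1: a=4 b=35/12 c=-13/8 d=13/72
S(3/4) = 1627/512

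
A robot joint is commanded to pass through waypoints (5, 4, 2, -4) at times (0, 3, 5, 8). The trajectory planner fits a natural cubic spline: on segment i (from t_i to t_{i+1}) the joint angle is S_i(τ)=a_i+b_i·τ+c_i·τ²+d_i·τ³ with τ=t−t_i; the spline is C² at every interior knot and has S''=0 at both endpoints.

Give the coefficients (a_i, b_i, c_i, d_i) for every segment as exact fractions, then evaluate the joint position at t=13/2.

  seg 0: a=5 b=-3/16 c=0 d=-7/432
  seg 1: a=4 b=-5/8 c=-7/48 d=-1/48
  seg 2: a=2 b=-35/24 c=-13/48 d=13/432
S(13/2) = -89/128

Δ: Δ0=-1/3, Δ1=-1, Δ2=-2
row 1: diag=10, rhs=-4; c'=1/5, d'=-2/5
row 2: denom=10−2·1/5=48/5; d'=(-6−2·-2/5)/(48/5)=-13/24
back: M2=-13/24
back: M1=-2/5−1/5·-13/24=-7/24
M: M0=0, M1=-7/24, M2=-13/24, M3=0
seg 0: a=5, c=M0/2=0, d=(M1−M0)/(6·3)=-7/432, b=Δ0−h0·(2M0+M1)/6=-3/16
seg 1: a=4, c=M1/2=-7/48, d=(M2−M1)/(6·2)=-1/48, b=Δ1−h1·(2M1+M2)/6=-5/8
seg 2: a=2, c=M2/2=-13/48, d=(M3−M2)/(6·3)=13/432, b=Δ2−h2·(2M2+M3)/6=-35/24
t_q=13/2 → seg 2, τ=3/2; S=2+-35/24·τ+-13/48·τ²+13/432·τ³=-89/128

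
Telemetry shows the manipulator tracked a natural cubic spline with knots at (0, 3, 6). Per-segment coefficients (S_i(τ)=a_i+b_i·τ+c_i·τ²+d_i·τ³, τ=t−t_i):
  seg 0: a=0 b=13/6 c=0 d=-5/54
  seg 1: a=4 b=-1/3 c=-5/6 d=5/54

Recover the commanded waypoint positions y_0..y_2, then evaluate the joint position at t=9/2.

y_0=0 y_1=4 y_2=-2
S(9/2) = 31/16

y_0 = S_0(0) = a_0 = 0
y_1 = S_1(0) = a_1 = 4
y_2 = S_1(3) = -2
t_q=9/2 is in segment 1 (τ=3/2); S_1(τ)=31/16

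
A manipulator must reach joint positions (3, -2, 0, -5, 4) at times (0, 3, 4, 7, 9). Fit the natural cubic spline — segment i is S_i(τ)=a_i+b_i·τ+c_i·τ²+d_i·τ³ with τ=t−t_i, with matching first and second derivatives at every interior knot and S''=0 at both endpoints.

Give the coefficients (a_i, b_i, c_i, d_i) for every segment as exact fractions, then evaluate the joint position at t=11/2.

Δ: Δ0=-5/3, Δ1=2, Δ2=-5/3, Δ3=9/2
row 1: diag=8, rhs=22; c'=1/8, d'=11/4
row 2: denom=8−1·1/8=63/8; d'=(-22−1·11/4)/(63/8)=-22/7
row 3: denom=10−3·8/21=62/7; d'=(37−3·-22/7)/(62/7)=325/62
back: M3=325/62
back: M2=-22/7−8/21·325/62=-478/93
back: M1=11/4−1/8·-478/93=631/186
M: M0=0, M1=631/186, M2=-478/93, M3=325/62, M4=0
seg 0: a=3, c=M0/2=0, d=(M1−M0)/(6·3)=631/3348, b=Δ0−h0·(2M0+M1)/6=-417/124
seg 1: a=-2, c=M1/2=631/372, d=(M2−M1)/(6·1)=-529/372, b=Δ1−h1·(2M1+M2)/6=107/62
seg 2: a=0, c=M2/2=-239/93, d=(M3−M2)/(6·3)=1931/3348, b=Δ2−h2·(2M2+M3)/6=317/372
seg 3: a=-5, c=M3/2=325/124, d=(M4−M3)/(6·2)=-325/744, b=Δ3−h3·(2M3+M4)/6=187/186
t_q=11/2 → seg 2, τ=3/2; S=0+317/372·τ+-239/93·τ²+1931/3348·τ³=-2537/992

  seg 0: a=3 b=-417/124 c=0 d=631/3348
  seg 1: a=-2 b=107/62 c=631/372 d=-529/372
  seg 2: a=0 b=317/372 c=-239/93 d=1931/3348
  seg 3: a=-5 b=187/186 c=325/124 d=-325/744
S(11/2) = -2537/992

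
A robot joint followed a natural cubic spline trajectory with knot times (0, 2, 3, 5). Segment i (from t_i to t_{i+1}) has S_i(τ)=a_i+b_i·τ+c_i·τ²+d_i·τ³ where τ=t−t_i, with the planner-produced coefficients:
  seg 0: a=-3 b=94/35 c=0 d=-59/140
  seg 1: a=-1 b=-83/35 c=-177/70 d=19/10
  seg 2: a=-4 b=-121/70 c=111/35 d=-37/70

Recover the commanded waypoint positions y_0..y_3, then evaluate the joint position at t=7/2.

y_0=-3 y_1=-1 y_2=-4 y_3=1
S(7/2) = -331/80

y_0 = S_0(0) = a_0 = -3
y_1 = S_1(0) = a_1 = -1
y_2 = S_2(0) = a_2 = -4
y_3 = S_2(2) = 1
t_q=7/2 is in segment 2 (τ=1/2); S_2(τ)=-331/80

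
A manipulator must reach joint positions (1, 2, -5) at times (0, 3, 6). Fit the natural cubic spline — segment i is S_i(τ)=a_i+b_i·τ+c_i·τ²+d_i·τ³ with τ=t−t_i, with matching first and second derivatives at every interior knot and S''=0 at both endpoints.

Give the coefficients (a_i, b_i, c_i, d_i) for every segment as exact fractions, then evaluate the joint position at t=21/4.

Δ: Δ0=1/3, Δ1=-7/3
row 1: diag=12, rhs=-16; c'=1/4, d'=-4/3
back: M1=-4/3
M: M0=0, M1=-4/3, M2=0
seg 0: a=1, c=M0/2=0, d=(M1−M0)/(6·3)=-2/27, b=Δ0−h0·(2M0+M1)/6=1
seg 1: a=2, c=M1/2=-2/3, d=(M2−M1)/(6·3)=2/27, b=Δ1−h1·(2M1+M2)/6=-1
t_q=21/4 → seg 1, τ=9/4; S=2+-1·τ+-2/3·τ²+2/27·τ³=-89/32

  seg 0: a=1 b=1 c=0 d=-2/27
  seg 1: a=2 b=-1 c=-2/3 d=2/27
S(21/4) = -89/32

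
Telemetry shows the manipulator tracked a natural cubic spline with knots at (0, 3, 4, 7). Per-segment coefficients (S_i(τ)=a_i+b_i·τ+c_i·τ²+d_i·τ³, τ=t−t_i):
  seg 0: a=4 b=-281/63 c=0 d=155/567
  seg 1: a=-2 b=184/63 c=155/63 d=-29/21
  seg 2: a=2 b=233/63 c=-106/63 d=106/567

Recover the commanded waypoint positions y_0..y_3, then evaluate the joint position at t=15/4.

y_0 = S_0(0) = a_0 = 4
y_1 = S_1(0) = a_1 = -2
y_2 = S_2(0) = a_2 = 2
y_3 = S_2(3) = 3
t_q=15/4 is in segment 1 (τ=3/4); S_1(τ)=1333/1344

y_0=4 y_1=-2 y_2=2 y_3=3
S(15/4) = 1333/1344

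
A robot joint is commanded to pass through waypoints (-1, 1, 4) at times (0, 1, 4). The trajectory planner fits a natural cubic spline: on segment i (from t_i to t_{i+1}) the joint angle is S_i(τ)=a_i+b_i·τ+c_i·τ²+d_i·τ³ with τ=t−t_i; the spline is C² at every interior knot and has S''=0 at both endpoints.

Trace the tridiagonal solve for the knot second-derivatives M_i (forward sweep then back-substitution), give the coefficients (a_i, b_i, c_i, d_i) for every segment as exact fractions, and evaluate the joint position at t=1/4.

Δ: Δ0=2, Δ1=1
row 1: diag=8, rhs=-6; c'=3/8, d'=-3/4
back: M1=-3/4
M: M0=0, M1=-3/4, M2=0
seg 0: a=-1, c=M0/2=0, d=(M1−M0)/(6·1)=-1/8, b=Δ0−h0·(2M0+M1)/6=17/8
seg 1: a=1, c=M1/2=-3/8, d=(M2−M1)/(6·3)=1/24, b=Δ1−h1·(2M1+M2)/6=7/4
t_q=1/4 → seg 0, τ=1/4; S=-1+17/8·τ+0·τ²+-1/8·τ³=-241/512

  seg 0: a=-1 b=17/8 c=0 d=-1/8
  seg 1: a=1 b=7/4 c=-3/8 d=1/24
S(1/4) = -241/512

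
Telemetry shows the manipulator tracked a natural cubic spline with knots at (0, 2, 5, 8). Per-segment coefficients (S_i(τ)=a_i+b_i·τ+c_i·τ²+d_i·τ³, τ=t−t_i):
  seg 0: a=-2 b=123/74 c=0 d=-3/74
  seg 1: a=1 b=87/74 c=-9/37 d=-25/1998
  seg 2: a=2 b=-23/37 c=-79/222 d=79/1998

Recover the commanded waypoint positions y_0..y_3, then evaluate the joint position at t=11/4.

y_0 = S_0(0) = a_0 = -2
y_1 = S_1(0) = a_1 = 1
y_2 = S_2(0) = a_2 = 2
y_3 = S_2(3) = -2
t_q=11/4 is in segment 1 (τ=3/4); S_1(τ)=8239/4736

y_0=-2 y_1=1 y_2=2 y_3=-2
S(11/4) = 8239/4736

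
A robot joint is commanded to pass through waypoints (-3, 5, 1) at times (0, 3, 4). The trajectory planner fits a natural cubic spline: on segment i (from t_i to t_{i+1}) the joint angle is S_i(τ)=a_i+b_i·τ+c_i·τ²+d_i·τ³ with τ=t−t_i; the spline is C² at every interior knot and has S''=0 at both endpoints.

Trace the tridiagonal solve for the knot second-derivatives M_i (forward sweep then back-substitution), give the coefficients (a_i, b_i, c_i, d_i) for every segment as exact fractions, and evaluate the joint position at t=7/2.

  seg 0: a=-3 b=31/6 c=0 d=-5/18
  seg 1: a=5 b=-7/3 c=-5/2 d=5/6
S(7/2) = 53/16

Δ: Δ0=8/3, Δ1=-4
row 1: diag=8, rhs=-40; c'=1/8, d'=-5
back: M1=-5
M: M0=0, M1=-5, M2=0
seg 0: a=-3, c=M0/2=0, d=(M1−M0)/(6·3)=-5/18, b=Δ0−h0·(2M0+M1)/6=31/6
seg 1: a=5, c=M1/2=-5/2, d=(M2−M1)/(6·1)=5/6, b=Δ1−h1·(2M1+M2)/6=-7/3
t_q=7/2 → seg 1, τ=1/2; S=5+-7/3·τ+-5/2·τ²+5/6·τ³=53/16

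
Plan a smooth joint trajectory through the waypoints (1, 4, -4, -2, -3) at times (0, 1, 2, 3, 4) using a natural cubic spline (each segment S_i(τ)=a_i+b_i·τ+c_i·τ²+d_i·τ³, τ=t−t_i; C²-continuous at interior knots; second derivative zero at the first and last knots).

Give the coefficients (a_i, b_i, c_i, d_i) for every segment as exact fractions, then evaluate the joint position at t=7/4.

Δ: Δ0=3, Δ1=-8, Δ2=2, Δ3=-1
row 1: diag=4, rhs=-66; c'=1/4, d'=-33/2
row 2: denom=4−1·1/4=15/4; d'=(60−1·-33/2)/(15/4)=102/5
row 3: denom=4−1·4/15=56/15; d'=(-18−1·102/5)/(56/15)=-72/7
back: M3=-72/7
back: M2=102/5−4/15·-72/7=162/7
back: M1=-33/2−1/4·162/7=-156/7
M: M0=0, M1=-156/7, M2=162/7, M3=-72/7, M4=0
seg 0: a=1, c=M0/2=0, d=(M1−M0)/(6·1)=-26/7, b=Δ0−h0·(2M0+M1)/6=47/7
seg 1: a=4, c=M1/2=-78/7, d=(M2−M1)/(6·1)=53/7, b=Δ1−h1·(2M1+M2)/6=-31/7
seg 2: a=-4, c=M2/2=81/7, d=(M3−M2)/(6·1)=-39/7, b=Δ2−h2·(2M2+M3)/6=-4
seg 3: a=-2, c=M3/2=-36/7, d=(M4−M3)/(6·1)=12/7, b=Δ3−h3·(2M3+M4)/6=17/7
t_q=7/4 → seg 1, τ=3/4; S=4+-31/7·τ+-78/7·τ²+53/7·τ³=-1073/448

  seg 0: a=1 b=47/7 c=0 d=-26/7
  seg 1: a=4 b=-31/7 c=-78/7 d=53/7
  seg 2: a=-4 b=-4 c=81/7 d=-39/7
  seg 3: a=-2 b=17/7 c=-36/7 d=12/7
S(7/4) = -1073/448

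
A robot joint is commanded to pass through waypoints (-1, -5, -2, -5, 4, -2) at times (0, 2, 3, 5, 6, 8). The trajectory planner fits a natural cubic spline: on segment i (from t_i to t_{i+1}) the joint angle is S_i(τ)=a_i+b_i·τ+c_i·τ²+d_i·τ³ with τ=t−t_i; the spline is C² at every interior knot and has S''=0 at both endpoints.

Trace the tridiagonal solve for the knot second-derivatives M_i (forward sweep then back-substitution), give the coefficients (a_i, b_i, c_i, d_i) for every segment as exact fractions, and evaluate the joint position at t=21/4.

  seg 0: a=-1 b=-4637/1081 c=0 d=2475/4324
  seg 1: a=-5 b=2788/1081 c=7425/2162 d=-6515/2162
  seg 2: a=-2 b=881/2162 c=-6060/1081 d=107/46
  seg 3: a=-5 b=12749/2162 c=9027/1081 d=-11345/2162
  seg 4: a=4 b=7411/1081 c=-15981/2162 d=5327/4324
S(21/4) = -426985/138368

Δ: Δ0=-2, Δ1=3, Δ2=-3/2, Δ3=9, Δ4=-3
row 1: diag=6, rhs=30; c'=1/6, d'=5
row 2: denom=6−1·1/6=35/6; d'=(-27−1·5)/(35/6)=-192/35
row 3: denom=6−2·12/35=186/35; d'=(63−2·-192/35)/(186/35)=863/62
row 4: denom=6−1·35/186=1081/186; d'=(-72−1·863/62)/(1081/186)=-15981/1081
back: M4=-15981/1081
back: M3=863/62−35/186·-15981/1081=18054/1081
back: M2=-192/35−12/35·18054/1081=-12120/1081
back: M1=5−1/6·-12120/1081=7425/1081
M: M0=0, M1=7425/1081, M2=-12120/1081, M3=18054/1081, M4=-15981/1081, M5=0
seg 0: a=-1, c=M0/2=0, d=(M1−M0)/(6·2)=2475/4324, b=Δ0−h0·(2M0+M1)/6=-4637/1081
seg 1: a=-5, c=M1/2=7425/2162, d=(M2−M1)/(6·1)=-6515/2162, b=Δ1−h1·(2M1+M2)/6=2788/1081
seg 2: a=-2, c=M2/2=-6060/1081, d=(M3−M2)/(6·2)=107/46, b=Δ2−h2·(2M2+M3)/6=881/2162
seg 3: a=-5, c=M3/2=9027/1081, d=(M4−M3)/(6·1)=-11345/2162, b=Δ3−h3·(2M3+M4)/6=12749/2162
seg 4: a=4, c=M4/2=-15981/2162, d=(M5−M4)/(6·2)=5327/4324, b=Δ4−h4·(2M4+M5)/6=7411/1081
t_q=21/4 → seg 3, τ=1/4; S=-5+12749/2162·τ+9027/1081·τ²+-11345/2162·τ³=-426985/138368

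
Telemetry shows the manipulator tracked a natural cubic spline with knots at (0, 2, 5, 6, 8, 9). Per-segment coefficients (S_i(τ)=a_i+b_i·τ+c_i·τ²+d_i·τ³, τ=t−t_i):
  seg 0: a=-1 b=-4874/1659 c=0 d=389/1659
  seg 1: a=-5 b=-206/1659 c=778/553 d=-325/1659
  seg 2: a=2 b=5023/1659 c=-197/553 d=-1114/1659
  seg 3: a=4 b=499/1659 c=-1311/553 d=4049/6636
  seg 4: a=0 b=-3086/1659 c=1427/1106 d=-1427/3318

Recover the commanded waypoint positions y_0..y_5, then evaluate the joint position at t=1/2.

y_0 = S_0(0) = a_0 = -1
y_1 = S_1(0) = a_1 = -5
y_2 = S_2(0) = a_2 = 2
y_3 = S_3(0) = a_3 = 4
y_4 = S_4(0) = a_4 = 0
y_5 = S_4(1) = -1
t_q=1/2 is in segment 0 (τ=1/2); S_0(τ)=-10793/4424

y_0=-1 y_1=-5 y_2=2 y_3=4 y_4=0 y_5=-1
S(1/2) = -10793/4424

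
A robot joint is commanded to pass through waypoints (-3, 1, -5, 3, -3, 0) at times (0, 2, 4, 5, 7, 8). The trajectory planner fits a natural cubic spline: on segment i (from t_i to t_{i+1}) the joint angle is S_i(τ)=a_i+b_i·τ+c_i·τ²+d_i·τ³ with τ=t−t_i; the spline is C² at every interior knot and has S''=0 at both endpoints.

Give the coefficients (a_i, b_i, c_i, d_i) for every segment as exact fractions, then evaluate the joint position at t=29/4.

Δ: Δ0=2, Δ1=-3, Δ2=8, Δ3=-3, Δ4=3
row 1: diag=8, rhs=-30; c'=1/4, d'=-15/4
row 2: denom=6−2·1/4=11/2; d'=(66−2·-15/4)/(11/2)=147/11
row 3: denom=6−1·2/11=64/11; d'=(-66−1·147/11)/(64/11)=-873/64
row 4: denom=6−2·11/32=85/16; d'=(36−2·-873/64)/(85/16)=405/34
back: M4=405/34
back: M3=-873/64−11/32·405/34=-603/34
back: M2=147/11−2/11·-603/34=282/17
back: M1=-15/4−1/4·282/17=-537/68
M: M0=0, M1=-537/68, M2=282/17, M3=-603/34, M4=405/34, M5=0
seg 0: a=-3, c=M0/2=0, d=(M1−M0)/(6·2)=-179/272, b=Δ0−h0·(2M0+M1)/6=315/68
seg 1: a=1, c=M1/2=-537/136, d=(M2−M1)/(6·2)=555/272, b=Δ1−h1·(2M1+M2)/6=-111/34
seg 2: a=-5, c=M2/2=141/17, d=(M3−M2)/(6·1)=-389/68, b=Δ2−h2·(2M2+M3)/6=369/68
seg 3: a=3, c=M3/2=-603/68, d=(M4−M3)/(6·2)=42/17, b=Δ3−h3·(2M3+M4)/6=165/34
seg 4: a=-3, c=M4/2=405/68, d=(M5−M4)/(6·1)=-135/68, b=Δ4−h4·(2M4+M5)/6=-33/34
t_q=29/4 → seg 4, τ=1/4; S=-3+-33/34·τ+405/68·τ²+-135/68·τ³=-12627/4352

  seg 0: a=-3 b=315/68 c=0 d=-179/272
  seg 1: a=1 b=-111/34 c=-537/136 d=555/272
  seg 2: a=-5 b=369/68 c=141/17 d=-389/68
  seg 3: a=3 b=165/34 c=-603/68 d=42/17
  seg 4: a=-3 b=-33/34 c=405/68 d=-135/68
S(29/4) = -12627/4352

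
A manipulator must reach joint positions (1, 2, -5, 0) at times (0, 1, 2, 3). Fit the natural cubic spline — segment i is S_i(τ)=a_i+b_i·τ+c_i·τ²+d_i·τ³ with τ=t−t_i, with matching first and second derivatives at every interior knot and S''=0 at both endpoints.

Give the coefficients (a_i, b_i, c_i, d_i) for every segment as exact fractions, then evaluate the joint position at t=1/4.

  seg 0: a=1 b=59/15 c=0 d=-44/15
  seg 1: a=2 b=-73/15 c=-44/5 d=20/3
  seg 2: a=-5 b=-37/15 c=56/5 d=-56/15
S(1/4) = 31/16

Δ: Δ0=1, Δ1=-7, Δ2=5
row 1: diag=4, rhs=-48; c'=1/4, d'=-12
row 2: denom=4−1·1/4=15/4; d'=(72−1·-12)/(15/4)=112/5
back: M2=112/5
back: M1=-12−1/4·112/5=-88/5
M: M0=0, M1=-88/5, M2=112/5, M3=0
seg 0: a=1, c=M0/2=0, d=(M1−M0)/(6·1)=-44/15, b=Δ0−h0·(2M0+M1)/6=59/15
seg 1: a=2, c=M1/2=-44/5, d=(M2−M1)/(6·1)=20/3, b=Δ1−h1·(2M1+M2)/6=-73/15
seg 2: a=-5, c=M2/2=56/5, d=(M3−M2)/(6·1)=-56/15, b=Δ2−h2·(2M2+M3)/6=-37/15
t_q=1/4 → seg 0, τ=1/4; S=1+59/15·τ+0·τ²+-44/15·τ³=31/16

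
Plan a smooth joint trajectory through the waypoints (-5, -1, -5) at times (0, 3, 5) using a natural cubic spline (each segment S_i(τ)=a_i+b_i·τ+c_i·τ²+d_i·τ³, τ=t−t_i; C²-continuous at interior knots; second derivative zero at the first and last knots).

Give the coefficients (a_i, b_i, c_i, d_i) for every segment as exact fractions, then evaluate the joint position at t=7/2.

Δ: Δ0=4/3, Δ1=-2
row 1: diag=10, rhs=-20; c'=1/5, d'=-2
back: M1=-2
M: M0=0, M1=-2, M2=0
seg 0: a=-5, c=M0/2=0, d=(M1−M0)/(6·3)=-1/9, b=Δ0−h0·(2M0+M1)/6=7/3
seg 1: a=-1, c=M1/2=-1, d=(M2−M1)/(6·2)=1/6, b=Δ1−h1·(2M1+M2)/6=-2/3
t_q=7/2 → seg 1, τ=1/2; S=-1+-2/3·τ+-1·τ²+1/6·τ³=-25/16

  seg 0: a=-5 b=7/3 c=0 d=-1/9
  seg 1: a=-1 b=-2/3 c=-1 d=1/6
S(7/2) = -25/16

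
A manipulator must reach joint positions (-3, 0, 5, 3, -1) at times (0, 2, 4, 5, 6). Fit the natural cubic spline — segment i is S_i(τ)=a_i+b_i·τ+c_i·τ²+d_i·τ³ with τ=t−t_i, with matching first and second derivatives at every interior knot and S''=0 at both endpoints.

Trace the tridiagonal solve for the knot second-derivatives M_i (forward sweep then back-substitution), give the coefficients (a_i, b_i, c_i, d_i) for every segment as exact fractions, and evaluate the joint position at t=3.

Δ: Δ0=3/2, Δ1=5/2, Δ2=-2, Δ3=-4
row 1: diag=8, rhs=6; c'=1/4, d'=3/4
row 2: denom=6−2·1/4=11/2; d'=(-27−2·3/4)/(11/2)=-57/11
row 3: denom=4−1·2/11=42/11; d'=(-12−1·-57/11)/(42/11)=-25/14
back: M3=-25/14
back: M2=-57/11−2/11·-25/14=-34/7
back: M1=3/4−1/4·-34/7=55/28
M: M0=0, M1=55/28, M2=-34/7, M3=-25/14, M4=0
seg 0: a=-3, c=M0/2=0, d=(M1−M0)/(6·2)=55/336, b=Δ0−h0·(2M0+M1)/6=71/84
seg 1: a=0, c=M1/2=55/56, d=(M2−M1)/(6·2)=-191/336, b=Δ1−h1·(2M1+M2)/6=59/21
seg 2: a=5, c=M2/2=-17/7, d=(M3−M2)/(6·1)=43/84, b=Δ2−h2·(2M2+M3)/6=-1/12
seg 3: a=3, c=M3/2=-25/28, d=(M4−M3)/(6·1)=25/84, b=Δ3−h3·(2M3+M4)/6=-143/42
t_q=3 → seg 1, τ=1; S=0+59/21·τ+55/56·τ²+-191/336·τ³=361/112

  seg 0: a=-3 b=71/84 c=0 d=55/336
  seg 1: a=0 b=59/21 c=55/56 d=-191/336
  seg 2: a=5 b=-1/12 c=-17/7 d=43/84
  seg 3: a=3 b=-143/42 c=-25/28 d=25/84
S(3) = 361/112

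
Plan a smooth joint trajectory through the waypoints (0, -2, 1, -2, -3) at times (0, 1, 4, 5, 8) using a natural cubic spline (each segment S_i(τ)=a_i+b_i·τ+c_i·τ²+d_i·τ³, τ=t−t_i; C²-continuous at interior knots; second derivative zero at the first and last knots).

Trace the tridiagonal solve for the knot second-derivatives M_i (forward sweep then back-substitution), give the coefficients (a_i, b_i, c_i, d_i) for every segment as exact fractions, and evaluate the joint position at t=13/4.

  seg 0: a=0 b=-1157/432 c=0 d=293/432
  seg 1: a=-2 b=-139/216 c=293/144 d=-1927/3888
  seg 2: a=1 b=-785/432 c=-131/54 d=179/144
  seg 3: a=-2 b=-635/216 c=563/432 d=-563/3888
S(13/4) = 3709/3072

Δ: Δ0=-2, Δ1=1, Δ2=-3, Δ3=-1/3
row 1: diag=8, rhs=18; c'=3/8, d'=9/4
row 2: denom=8−3·3/8=55/8; d'=(-24−3·9/4)/(55/8)=-246/55
row 3: denom=8−1·8/55=432/55; d'=(16−1·-246/55)/(432/55)=563/216
back: M3=563/216
back: M2=-246/55−8/55·563/216=-131/27
back: M1=9/4−3/8·-131/27=293/72
M: M0=0, M1=293/72, M2=-131/27, M3=563/216, M4=0
seg 0: a=0, c=M0/2=0, d=(M1−M0)/(6·1)=293/432, b=Δ0−h0·(2M0+M1)/6=-1157/432
seg 1: a=-2, c=M1/2=293/144, d=(M2−M1)/(6·3)=-1927/3888, b=Δ1−h1·(2M1+M2)/6=-139/216
seg 2: a=1, c=M2/2=-131/54, d=(M3−M2)/(6·1)=179/144, b=Δ2−h2·(2M2+M3)/6=-785/432
seg 3: a=-2, c=M3/2=563/432, d=(M4−M3)/(6·3)=-563/3888, b=Δ3−h3·(2M3+M4)/6=-635/216
t_q=13/4 → seg 1, τ=9/4; S=-2+-139/216·τ+293/144·τ²+-1927/3888·τ³=3709/3072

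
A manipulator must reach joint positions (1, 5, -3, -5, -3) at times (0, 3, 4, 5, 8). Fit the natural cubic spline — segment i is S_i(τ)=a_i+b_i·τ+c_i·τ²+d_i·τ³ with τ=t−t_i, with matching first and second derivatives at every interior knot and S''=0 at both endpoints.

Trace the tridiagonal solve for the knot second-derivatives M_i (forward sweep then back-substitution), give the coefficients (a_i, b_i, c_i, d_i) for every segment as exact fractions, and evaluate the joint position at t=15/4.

  seg 0: a=1 b=331/60 c=0 d=-251/540
  seg 1: a=5 b=-211/30 c=-251/60 d=193/60
  seg 2: a=-3 b=-23/4 c=82/15 d=-103/60
  seg 3: a=-5 b=1/30 c=19/60 d=-19/540
S(15/4) = -1627/1280

Δ: Δ0=4/3, Δ1=-8, Δ2=-2, Δ3=2/3
row 1: diag=8, rhs=-56; c'=1/8, d'=-7
row 2: denom=4−1·1/8=31/8; d'=(36−1·-7)/(31/8)=344/31
row 3: denom=8−1·8/31=240/31; d'=(16−1·344/31)/(240/31)=19/30
back: M3=19/30
back: M2=344/31−8/31·19/30=164/15
back: M1=-7−1/8·164/15=-251/30
M: M0=0, M1=-251/30, M2=164/15, M3=19/30, M4=0
seg 0: a=1, c=M0/2=0, d=(M1−M0)/(6·3)=-251/540, b=Δ0−h0·(2M0+M1)/6=331/60
seg 1: a=5, c=M1/2=-251/60, d=(M2−M1)/(6·1)=193/60, b=Δ1−h1·(2M1+M2)/6=-211/30
seg 2: a=-3, c=M2/2=82/15, d=(M3−M2)/(6·1)=-103/60, b=Δ2−h2·(2M2+M3)/6=-23/4
seg 3: a=-5, c=M3/2=19/60, d=(M4−M3)/(6·3)=-19/540, b=Δ3−h3·(2M3+M4)/6=1/30
t_q=15/4 → seg 1, τ=3/4; S=5+-211/30·τ+-251/60·τ²+193/60·τ³=-1627/1280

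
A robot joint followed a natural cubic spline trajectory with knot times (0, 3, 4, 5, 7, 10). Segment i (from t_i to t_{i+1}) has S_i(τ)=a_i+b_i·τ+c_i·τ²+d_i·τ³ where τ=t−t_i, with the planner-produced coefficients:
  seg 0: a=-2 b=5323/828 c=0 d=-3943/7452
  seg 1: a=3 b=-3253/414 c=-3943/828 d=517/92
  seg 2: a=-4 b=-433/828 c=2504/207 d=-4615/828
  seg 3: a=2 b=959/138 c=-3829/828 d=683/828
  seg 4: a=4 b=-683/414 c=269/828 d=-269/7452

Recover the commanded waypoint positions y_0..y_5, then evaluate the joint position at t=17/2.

y_0=-2 y_1=3 y_2=-4 y_3=2 y_4=4 y_5=1
S(17/2) = 1571/736

y_0 = S_0(0) = a_0 = -2
y_1 = S_1(0) = a_1 = 3
y_2 = S_2(0) = a_2 = -4
y_3 = S_3(0) = a_3 = 2
y_4 = S_4(0) = a_4 = 4
y_5 = S_4(3) = 1
t_q=17/2 is in segment 4 (τ=3/2); S_4(τ)=1571/736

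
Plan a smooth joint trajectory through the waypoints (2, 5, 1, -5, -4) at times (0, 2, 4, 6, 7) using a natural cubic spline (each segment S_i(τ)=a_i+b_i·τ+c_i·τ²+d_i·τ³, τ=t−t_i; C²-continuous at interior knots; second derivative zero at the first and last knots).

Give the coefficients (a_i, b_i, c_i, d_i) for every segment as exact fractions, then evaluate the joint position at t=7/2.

Δ: Δ0=3/2, Δ1=-2, Δ2=-3, Δ3=1
row 1: diag=8, rhs=-21; c'=1/4, d'=-21/8
row 2: denom=8−2·1/4=15/2; d'=(-6−2·-21/8)/(15/2)=-1/10
row 3: denom=6−2·4/15=82/15; d'=(24−2·-1/10)/(82/15)=363/82
back: M3=363/82
back: M2=-1/10−4/15·363/82=-105/82
back: M1=-21/8−1/4·-105/82=-189/82
M: M0=0, M1=-189/82, M2=-105/82, M3=363/82, M4=0
seg 0: a=2, c=M0/2=0, d=(M1−M0)/(6·2)=-63/328, b=Δ0−h0·(2M0+M1)/6=93/41
seg 1: a=5, c=M1/2=-189/164, d=(M2−M1)/(6·2)=7/82, b=Δ1−h1·(2M1+M2)/6=-3/82
seg 2: a=1, c=M2/2=-105/164, d=(M3−M2)/(6·2)=39/82, b=Δ2−h2·(2M2+M3)/6=-297/82
seg 3: a=-5, c=M3/2=363/164, d=(M4−M3)/(6·1)=-121/164, b=Δ3−h3·(2M3+M4)/6=-39/82
t_q=7/2 → seg 1, τ=3/2; S=5+-3/82·τ+-189/164·τ²+7/82·τ³=433/164

  seg 0: a=2 b=93/41 c=0 d=-63/328
  seg 1: a=5 b=-3/82 c=-189/164 d=7/82
  seg 2: a=1 b=-297/82 c=-105/164 d=39/82
  seg 3: a=-5 b=-39/82 c=363/164 d=-121/164
S(7/2) = 433/164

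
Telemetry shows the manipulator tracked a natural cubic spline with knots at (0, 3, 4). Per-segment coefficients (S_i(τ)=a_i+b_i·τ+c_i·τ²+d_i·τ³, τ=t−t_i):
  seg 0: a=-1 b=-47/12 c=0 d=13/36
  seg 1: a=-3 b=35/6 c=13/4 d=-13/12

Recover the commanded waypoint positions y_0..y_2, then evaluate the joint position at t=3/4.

y_0 = S_0(0) = a_0 = -1
y_1 = S_1(0) = a_1 = -3
y_2 = S_1(1) = 5
t_q=3/4 is in segment 0 (τ=3/4); S_0(τ)=-969/256

y_0=-1 y_1=-3 y_2=5
S(3/4) = -969/256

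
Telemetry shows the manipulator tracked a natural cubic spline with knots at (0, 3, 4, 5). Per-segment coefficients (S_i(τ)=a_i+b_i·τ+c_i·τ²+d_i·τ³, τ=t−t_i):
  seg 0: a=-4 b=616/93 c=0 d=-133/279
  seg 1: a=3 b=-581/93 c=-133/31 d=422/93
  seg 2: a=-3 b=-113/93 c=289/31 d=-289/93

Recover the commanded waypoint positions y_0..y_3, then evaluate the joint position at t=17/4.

y_0=-4 y_1=3 y_2=-3 y_3=2
S(17/4) = -5495/1984

y_0 = S_0(0) = a_0 = -4
y_1 = S_1(0) = a_1 = 3
y_2 = S_2(0) = a_2 = -3
y_3 = S_2(1) = 2
t_q=17/4 is in segment 2 (τ=1/4); S_2(τ)=-5495/1984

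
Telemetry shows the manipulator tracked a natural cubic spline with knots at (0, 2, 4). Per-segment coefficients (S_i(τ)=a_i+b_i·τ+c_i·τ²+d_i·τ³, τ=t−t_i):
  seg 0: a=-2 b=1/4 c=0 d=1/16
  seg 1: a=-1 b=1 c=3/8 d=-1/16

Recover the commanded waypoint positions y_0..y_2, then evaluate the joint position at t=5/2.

y_0=-2 y_1=-1 y_2=2
S(5/2) = -53/128

y_0 = S_0(0) = a_0 = -2
y_1 = S_1(0) = a_1 = -1
y_2 = S_1(2) = 2
t_q=5/2 is in segment 1 (τ=1/2); S_1(τ)=-53/128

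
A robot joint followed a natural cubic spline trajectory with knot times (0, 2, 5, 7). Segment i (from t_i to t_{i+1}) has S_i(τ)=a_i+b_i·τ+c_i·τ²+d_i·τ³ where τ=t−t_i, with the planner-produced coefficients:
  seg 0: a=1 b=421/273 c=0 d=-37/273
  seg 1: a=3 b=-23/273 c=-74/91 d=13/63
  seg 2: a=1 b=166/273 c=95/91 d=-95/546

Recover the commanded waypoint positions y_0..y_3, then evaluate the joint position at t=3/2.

y_0 = S_0(0) = a_0 = 1
y_1 = S_1(0) = a_1 = 3
y_2 = S_2(0) = a_2 = 1
y_3 = S_2(2) = 5
t_q=3/2 is in segment 0 (τ=3/2); S_0(τ)=297/104

y_0=1 y_1=3 y_2=1 y_3=5
S(3/2) = 297/104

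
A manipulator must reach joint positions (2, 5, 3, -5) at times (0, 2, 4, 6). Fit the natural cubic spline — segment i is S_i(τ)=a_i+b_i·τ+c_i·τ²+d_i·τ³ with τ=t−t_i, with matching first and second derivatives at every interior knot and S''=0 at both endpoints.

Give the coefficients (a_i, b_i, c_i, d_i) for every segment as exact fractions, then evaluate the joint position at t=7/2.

  seg 0: a=2 b=59/30 c=0 d=-7/60
  seg 1: a=5 b=17/30 c=-7/10 d=-1/24
  seg 2: a=3 b=-41/15 c=-19/20 d=19/120
S(7/2) = 1323/320

Δ: Δ0=3/2, Δ1=-1, Δ2=-4
row 1: diag=8, rhs=-15; c'=1/4, d'=-15/8
row 2: denom=8−2·1/4=15/2; d'=(-18−2·-15/8)/(15/2)=-19/10
back: M2=-19/10
back: M1=-15/8−1/4·-19/10=-7/5
M: M0=0, M1=-7/5, M2=-19/10, M3=0
seg 0: a=2, c=M0/2=0, d=(M1−M0)/(6·2)=-7/60, b=Δ0−h0·(2M0+M1)/6=59/30
seg 1: a=5, c=M1/2=-7/10, d=(M2−M1)/(6·2)=-1/24, b=Δ1−h1·(2M1+M2)/6=17/30
seg 2: a=3, c=M2/2=-19/20, d=(M3−M2)/(6·2)=19/120, b=Δ2−h2·(2M2+M3)/6=-41/15
t_q=7/2 → seg 1, τ=3/2; S=5+17/30·τ+-7/10·τ²+-1/24·τ³=1323/320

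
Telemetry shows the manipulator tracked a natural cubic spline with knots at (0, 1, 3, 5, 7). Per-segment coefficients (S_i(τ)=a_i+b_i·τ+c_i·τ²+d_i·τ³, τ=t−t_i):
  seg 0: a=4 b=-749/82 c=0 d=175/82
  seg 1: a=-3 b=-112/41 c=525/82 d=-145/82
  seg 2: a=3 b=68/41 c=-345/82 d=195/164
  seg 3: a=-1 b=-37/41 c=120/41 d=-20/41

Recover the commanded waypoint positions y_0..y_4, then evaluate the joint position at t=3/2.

y_0 = S_0(0) = a_0 = 4
y_1 = S_1(0) = a_1 = -3
y_2 = S_2(0) = a_2 = 3
y_3 = S_3(0) = a_3 = -1
y_4 = S_3(2) = 5
t_q=3/2 is in segment 1 (τ=1/2); S_1(τ)=-1959/656

y_0=4 y_1=-3 y_2=3 y_3=-1 y_4=5
S(3/2) = -1959/656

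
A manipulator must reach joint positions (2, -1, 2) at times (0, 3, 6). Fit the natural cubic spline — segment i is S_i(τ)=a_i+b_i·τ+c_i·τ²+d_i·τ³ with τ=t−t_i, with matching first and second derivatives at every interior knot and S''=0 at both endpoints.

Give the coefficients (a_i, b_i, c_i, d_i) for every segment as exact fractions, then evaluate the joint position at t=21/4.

  seg 0: a=2 b=-3/2 c=0 d=1/18
  seg 1: a=-1 b=0 c=1/2 d=-1/18
S(21/4) = 115/128

Δ: Δ0=-1, Δ1=1
row 1: diag=12, rhs=12; c'=1/4, d'=1
back: M1=1
M: M0=0, M1=1, M2=0
seg 0: a=2, c=M0/2=0, d=(M1−M0)/(6·3)=1/18, b=Δ0−h0·(2M0+M1)/6=-3/2
seg 1: a=-1, c=M1/2=1/2, d=(M2−M1)/(6·3)=-1/18, b=Δ1−h1·(2M1+M2)/6=0
t_q=21/4 → seg 1, τ=9/4; S=-1+0·τ+1/2·τ²+-1/18·τ³=115/128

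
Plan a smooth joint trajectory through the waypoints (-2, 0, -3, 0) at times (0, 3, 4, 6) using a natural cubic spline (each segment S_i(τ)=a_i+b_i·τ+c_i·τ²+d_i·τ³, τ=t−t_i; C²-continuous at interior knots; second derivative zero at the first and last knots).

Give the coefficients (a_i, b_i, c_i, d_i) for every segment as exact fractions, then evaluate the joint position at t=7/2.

  seg 0: a=-2 b=665/282 c=0 d=-53/282
  seg 1: a=0 b=-383/141 c=-159/94 d=397/282
  seg 2: a=-3 b=-529/282 c=119/47 d=-119/282
S(7/2) = -1207/752

Δ: Δ0=2/3, Δ1=-3, Δ2=3/2
row 1: diag=8, rhs=-22; c'=1/8, d'=-11/4
row 2: denom=6−1·1/8=47/8; d'=(27−1·-11/4)/(47/8)=238/47
back: M2=238/47
back: M1=-11/4−1/8·238/47=-159/47
M: M0=0, M1=-159/47, M2=238/47, M3=0
seg 0: a=-2, c=M0/2=0, d=(M1−M0)/(6·3)=-53/282, b=Δ0−h0·(2M0+M1)/6=665/282
seg 1: a=0, c=M1/2=-159/94, d=(M2−M1)/(6·1)=397/282, b=Δ1−h1·(2M1+M2)/6=-383/141
seg 2: a=-3, c=M2/2=119/47, d=(M3−M2)/(6·2)=-119/282, b=Δ2−h2·(2M2+M3)/6=-529/282
t_q=7/2 → seg 1, τ=1/2; S=0+-383/141·τ+-159/94·τ²+397/282·τ³=-1207/752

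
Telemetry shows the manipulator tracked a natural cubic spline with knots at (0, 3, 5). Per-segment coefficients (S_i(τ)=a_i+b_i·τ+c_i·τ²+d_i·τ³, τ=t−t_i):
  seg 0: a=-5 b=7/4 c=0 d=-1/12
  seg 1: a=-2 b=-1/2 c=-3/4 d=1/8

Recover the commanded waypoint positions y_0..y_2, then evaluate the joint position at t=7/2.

y_0=-5 y_1=-2 y_2=-5
S(7/2) = -155/64

y_0 = S_0(0) = a_0 = -5
y_1 = S_1(0) = a_1 = -2
y_2 = S_1(2) = -5
t_q=7/2 is in segment 1 (τ=1/2); S_1(τ)=-155/64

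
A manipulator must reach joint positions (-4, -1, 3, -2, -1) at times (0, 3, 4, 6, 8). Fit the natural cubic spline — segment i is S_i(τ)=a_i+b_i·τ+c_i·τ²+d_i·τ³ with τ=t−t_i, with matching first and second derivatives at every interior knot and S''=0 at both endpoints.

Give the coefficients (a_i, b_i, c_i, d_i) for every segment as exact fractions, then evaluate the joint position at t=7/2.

Δ: Δ0=1, Δ1=4, Δ2=-5/2, Δ3=1/2
row 1: diag=8, rhs=18; c'=1/8, d'=9/4
row 2: denom=6−1·1/8=47/8; d'=(-39−1·9/4)/(47/8)=-330/47
row 3: denom=8−2·16/47=344/47; d'=(18−2·-330/47)/(344/47)=753/172
back: M3=753/172
back: M2=-330/47−16/47·753/172=-366/43
back: M1=9/4−1/8·-366/43=285/86
M: M0=0, M1=285/86, M2=-366/43, M3=753/172, M4=0
seg 0: a=-4, c=M0/2=0, d=(M1−M0)/(6·3)=95/516, b=Δ0−h0·(2M0+M1)/6=-113/172
seg 1: a=-1, c=M1/2=285/172, d=(M2−M1)/(6·1)=-339/172, b=Δ1−h1·(2M1+M2)/6=371/86
seg 2: a=3, c=M2/2=-183/43, d=(M3−M2)/(6·2)=739/688, b=Δ2−h2·(2M2+M3)/6=295/172
seg 3: a=-2, c=M3/2=753/344, d=(M4−M3)/(6·2)=-251/688, b=Δ3−h3·(2M3+M4)/6=-104/43
t_q=7/2 → seg 1, τ=1/2; S=-1+371/86·τ+285/172·τ²+-339/172·τ³=1823/1376

  seg 0: a=-4 b=-113/172 c=0 d=95/516
  seg 1: a=-1 b=371/86 c=285/172 d=-339/172
  seg 2: a=3 b=295/172 c=-183/43 d=739/688
  seg 3: a=-2 b=-104/43 c=753/344 d=-251/688
S(7/2) = 1823/1376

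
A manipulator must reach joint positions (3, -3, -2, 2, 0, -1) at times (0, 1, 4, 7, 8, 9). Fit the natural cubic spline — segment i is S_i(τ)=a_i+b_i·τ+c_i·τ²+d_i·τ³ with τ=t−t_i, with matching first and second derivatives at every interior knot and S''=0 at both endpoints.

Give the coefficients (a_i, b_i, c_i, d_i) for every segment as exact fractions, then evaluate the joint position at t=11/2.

  seg 0: a=3 b=-16360/2409 c=0 d=1906/2409
  seg 1: a=-3 b=-10642/2409 c=1906/803 d=-173/657
  seg 2: a=-2 b=6539/2409 c=3/803 d=-1118/7227
  seg 3: a=2 b=-3469/2409 c=-1115/803 d=1996/2409
  seg 4: a=0 b=-4171/2409 c=881/803 d=-881/2409
S(11/2) = 1251/803

Δ: Δ0=-6, Δ1=1/3, Δ2=4/3, Δ3=-2, Δ4=-1
row 1: diag=8, rhs=38; c'=3/8, d'=19/4
row 2: denom=12−3·3/8=87/8; d'=(6−3·19/4)/(87/8)=-22/29
row 3: denom=8−3·8/29=208/29; d'=(-20−3·-22/29)/(208/29)=-257/104
row 4: denom=4−1·29/208=803/208; d'=(6−1·-257/104)/(803/208)=1762/803
back: M4=1762/803
back: M3=-257/104−29/208·1762/803=-2230/803
back: M2=-22/29−8/29·-2230/803=6/803
back: M1=19/4−3/8·6/803=3812/803
M: M0=0, M1=3812/803, M2=6/803, M3=-2230/803, M4=1762/803, M5=0
seg 0: a=3, c=M0/2=0, d=(M1−M0)/(6·1)=1906/2409, b=Δ0−h0·(2M0+M1)/6=-16360/2409
seg 1: a=-3, c=M1/2=1906/803, d=(M2−M1)/(6·3)=-173/657, b=Δ1−h1·(2M1+M2)/6=-10642/2409
seg 2: a=-2, c=M2/2=3/803, d=(M3−M2)/(6·3)=-1118/7227, b=Δ2−h2·(2M2+M3)/6=6539/2409
seg 3: a=2, c=M3/2=-1115/803, d=(M4−M3)/(6·1)=1996/2409, b=Δ3−h3·(2M3+M4)/6=-3469/2409
seg 4: a=0, c=M4/2=881/803, d=(M5−M4)/(6·1)=-881/2409, b=Δ4−h4·(2M4+M5)/6=-4171/2409
t_q=11/2 → seg 2, τ=3/2; S=-2+6539/2409·τ+3/803·τ²+-1118/7227·τ³=1251/803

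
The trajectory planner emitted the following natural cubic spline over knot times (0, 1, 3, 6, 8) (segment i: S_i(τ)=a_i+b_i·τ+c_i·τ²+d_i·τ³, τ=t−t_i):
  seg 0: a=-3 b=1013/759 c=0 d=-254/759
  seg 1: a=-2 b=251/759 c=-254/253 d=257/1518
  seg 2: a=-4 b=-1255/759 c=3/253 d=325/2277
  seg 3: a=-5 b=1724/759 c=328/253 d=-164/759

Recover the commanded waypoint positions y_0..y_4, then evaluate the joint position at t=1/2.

y_0 = S_0(0) = a_0 = -3
y_1 = S_1(0) = a_1 = -2
y_2 = S_2(0) = a_2 = -4
y_3 = S_3(0) = a_3 = -5
y_4 = S_3(2) = 3
t_q=1/2 is in segment 0 (τ=1/2); S_0(τ)=-2403/1012

y_0=-3 y_1=-2 y_2=-4 y_3=-5 y_4=3
S(1/2) = -2403/1012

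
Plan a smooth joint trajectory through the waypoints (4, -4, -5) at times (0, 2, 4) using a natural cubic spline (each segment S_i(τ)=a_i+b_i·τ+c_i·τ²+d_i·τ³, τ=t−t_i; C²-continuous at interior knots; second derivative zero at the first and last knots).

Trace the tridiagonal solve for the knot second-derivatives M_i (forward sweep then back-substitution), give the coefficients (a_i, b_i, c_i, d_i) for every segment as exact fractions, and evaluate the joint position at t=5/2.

Δ: Δ0=-4, Δ1=-1/2
row 1: diag=8, rhs=21; c'=1/4, d'=21/8
back: M1=21/8
M: M0=0, M1=21/8, M2=0
seg 0: a=4, c=M0/2=0, d=(M1−M0)/(6·2)=7/32, b=Δ0−h0·(2M0+M1)/6=-39/8
seg 1: a=-4, c=M1/2=21/16, d=(M2−M1)/(6·2)=-7/32, b=Δ1−h1·(2M1+M2)/6=-9/4
t_q=5/2 → seg 1, τ=1/2; S=-4+-9/4·τ+21/16·τ²+-7/32·τ³=-1235/256

  seg 0: a=4 b=-39/8 c=0 d=7/32
  seg 1: a=-4 b=-9/4 c=21/16 d=-7/32
S(5/2) = -1235/256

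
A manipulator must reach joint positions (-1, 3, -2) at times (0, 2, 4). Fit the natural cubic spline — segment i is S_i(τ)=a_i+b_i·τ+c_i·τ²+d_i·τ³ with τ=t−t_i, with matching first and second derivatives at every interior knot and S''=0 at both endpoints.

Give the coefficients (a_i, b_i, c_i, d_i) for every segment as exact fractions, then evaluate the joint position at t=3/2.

Δ: Δ0=2, Δ1=-5/2
row 1: diag=8, rhs=-27; c'=1/4, d'=-27/8
back: M1=-27/8
M: M0=0, M1=-27/8, M2=0
seg 0: a=-1, c=M0/2=0, d=(M1−M0)/(6·2)=-9/32, b=Δ0−h0·(2M0+M1)/6=25/8
seg 1: a=3, c=M1/2=-27/16, d=(M2−M1)/(6·2)=9/32, b=Δ1−h1·(2M1+M2)/6=-1/4
t_q=3/2 → seg 0, τ=3/2; S=-1+25/8·τ+0·τ²+-9/32·τ³=701/256

  seg 0: a=-1 b=25/8 c=0 d=-9/32
  seg 1: a=3 b=-1/4 c=-27/16 d=9/32
S(3/2) = 701/256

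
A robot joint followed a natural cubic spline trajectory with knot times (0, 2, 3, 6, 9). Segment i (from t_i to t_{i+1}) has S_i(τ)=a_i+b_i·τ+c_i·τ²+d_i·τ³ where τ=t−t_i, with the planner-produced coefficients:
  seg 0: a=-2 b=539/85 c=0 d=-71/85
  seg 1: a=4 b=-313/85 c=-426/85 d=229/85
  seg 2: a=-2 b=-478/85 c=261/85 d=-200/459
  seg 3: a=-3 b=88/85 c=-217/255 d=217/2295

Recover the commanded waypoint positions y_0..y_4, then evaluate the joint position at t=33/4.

y_0 = S_0(0) = a_0 = -2
y_1 = S_1(0) = a_1 = 4
y_2 = S_2(0) = a_2 = -2
y_3 = S_3(0) = a_3 = -3
y_4 = S_3(3) = -5
t_q=33/4 is in segment 3 (τ=9/4); S_3(τ)=-4245/1088

y_0=-2 y_1=4 y_2=-2 y_3=-3 y_4=-5
S(33/4) = -4245/1088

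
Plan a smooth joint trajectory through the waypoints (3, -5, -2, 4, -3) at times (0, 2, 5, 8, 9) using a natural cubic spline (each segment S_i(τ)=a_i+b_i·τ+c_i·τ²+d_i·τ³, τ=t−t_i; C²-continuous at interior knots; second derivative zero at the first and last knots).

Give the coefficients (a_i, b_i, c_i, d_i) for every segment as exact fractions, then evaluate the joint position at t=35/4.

  seg 0: a=3 b=-642/133 c=0 d=55/266
  seg 1: a=-5 b=-312/133 c=165/133 d=-50/1197
  seg 2: a=-2 b=528/133 c=115/133 d=-607/1197
  seg 3: a=4 b=-603/133 c=-492/133 d=164/133
S(35/4) = -2045/2128

Δ: Δ0=-4, Δ1=1, Δ2=2, Δ3=-7
row 1: diag=10, rhs=30; c'=3/10, d'=3
row 2: denom=12−3·3/10=111/10; d'=(6−3·3)/(111/10)=-10/37
row 3: denom=8−3·10/37=266/37; d'=(-54−3·-10/37)/(266/37)=-984/133
back: M3=-984/133
back: M2=-10/37−10/37·-984/133=230/133
back: M1=3−3/10·230/133=330/133
M: M0=0, M1=330/133, M2=230/133, M3=-984/133, M4=0
seg 0: a=3, c=M0/2=0, d=(M1−M0)/(6·2)=55/266, b=Δ0−h0·(2M0+M1)/6=-642/133
seg 1: a=-5, c=M1/2=165/133, d=(M2−M1)/(6·3)=-50/1197, b=Δ1−h1·(2M1+M2)/6=-312/133
seg 2: a=-2, c=M2/2=115/133, d=(M3−M2)/(6·3)=-607/1197, b=Δ2−h2·(2M2+M3)/6=528/133
seg 3: a=4, c=M3/2=-492/133, d=(M4−M3)/(6·1)=164/133, b=Δ3−h3·(2M3+M4)/6=-603/133
t_q=35/4 → seg 3, τ=3/4; S=4+-603/133·τ+-492/133·τ²+164/133·τ³=-2045/2128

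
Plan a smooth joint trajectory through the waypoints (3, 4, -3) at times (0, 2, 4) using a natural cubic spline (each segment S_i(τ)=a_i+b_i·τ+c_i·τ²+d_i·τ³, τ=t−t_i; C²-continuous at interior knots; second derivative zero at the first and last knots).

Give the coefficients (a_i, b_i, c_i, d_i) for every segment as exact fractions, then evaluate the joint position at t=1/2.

  seg 0: a=3 b=3/2 c=0 d=-1/4
  seg 1: a=4 b=-3/2 c=-3/2 d=1/4
S(1/2) = 119/32

Δ: Δ0=1/2, Δ1=-7/2
row 1: diag=8, rhs=-24; c'=1/4, d'=-3
back: M1=-3
M: M0=0, M1=-3, M2=0
seg 0: a=3, c=M0/2=0, d=(M1−M0)/(6·2)=-1/4, b=Δ0−h0·(2M0+M1)/6=3/2
seg 1: a=4, c=M1/2=-3/2, d=(M2−M1)/(6·2)=1/4, b=Δ1−h1·(2M1+M2)/6=-3/2
t_q=1/2 → seg 0, τ=1/2; S=3+3/2·τ+0·τ²+-1/4·τ³=119/32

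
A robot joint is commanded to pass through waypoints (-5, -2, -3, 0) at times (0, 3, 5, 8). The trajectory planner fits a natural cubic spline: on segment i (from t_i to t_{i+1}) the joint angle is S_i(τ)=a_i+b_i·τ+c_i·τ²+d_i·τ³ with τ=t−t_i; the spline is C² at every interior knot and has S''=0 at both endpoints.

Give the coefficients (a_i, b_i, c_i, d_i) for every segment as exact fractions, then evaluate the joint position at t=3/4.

Δ: Δ0=1, Δ1=-1/2, Δ2=1
row 1: diag=10, rhs=-9; c'=1/5, d'=-9/10
row 2: denom=10−2·1/5=48/5; d'=(9−2·-9/10)/(48/5)=9/8
back: M2=9/8
back: M1=-9/10−1/5·9/8=-9/8
M: M0=0, M1=-9/8, M2=9/8, M3=0
seg 0: a=-5, c=M0/2=0, d=(M1−M0)/(6·3)=-1/16, b=Δ0−h0·(2M0+M1)/6=25/16
seg 1: a=-2, c=M1/2=-9/16, d=(M2−M1)/(6·2)=3/16, b=Δ1−h1·(2M1+M2)/6=-1/8
seg 2: a=-3, c=M2/2=9/16, d=(M3−M2)/(6·3)=-1/16, b=Δ2−h2·(2M2+M3)/6=-1/8
t_q=3/4 → seg 0, τ=3/4; S=-5+25/16·τ+0·τ²+-1/16·τ³=-3947/1024

  seg 0: a=-5 b=25/16 c=0 d=-1/16
  seg 1: a=-2 b=-1/8 c=-9/16 d=3/16
  seg 2: a=-3 b=-1/8 c=9/16 d=-1/16
S(3/4) = -3947/1024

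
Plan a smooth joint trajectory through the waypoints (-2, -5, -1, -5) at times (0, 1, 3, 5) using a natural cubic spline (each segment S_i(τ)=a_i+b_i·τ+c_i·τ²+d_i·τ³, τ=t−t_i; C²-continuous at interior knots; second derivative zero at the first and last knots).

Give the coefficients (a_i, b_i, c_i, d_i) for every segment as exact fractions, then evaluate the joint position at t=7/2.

Δ: Δ0=-3, Δ1=2, Δ2=-2
row 1: diag=6, rhs=30; c'=1/3, d'=5
row 2: denom=8−2·1/3=22/3; d'=(-24−2·5)/(22/3)=-51/11
back: M2=-51/11
back: M1=5−1/3·-51/11=72/11
M: M0=0, M1=72/11, M2=-51/11, M3=0
seg 0: a=-2, c=M0/2=0, d=(M1−M0)/(6·1)=12/11, b=Δ0−h0·(2M0+M1)/6=-45/11
seg 1: a=-5, c=M1/2=36/11, d=(M2−M1)/(6·2)=-41/44, b=Δ1−h1·(2M1+M2)/6=-9/11
seg 2: a=-1, c=M2/2=-51/22, d=(M3−M2)/(6·2)=17/44, b=Δ2−h2·(2M2+M3)/6=12/11
t_q=7/2 → seg 2, τ=1/2; S=-1+12/11·τ+-51/22·τ²+17/44·τ³=-347/352

  seg 0: a=-2 b=-45/11 c=0 d=12/11
  seg 1: a=-5 b=-9/11 c=36/11 d=-41/44
  seg 2: a=-1 b=12/11 c=-51/22 d=17/44
S(7/2) = -347/352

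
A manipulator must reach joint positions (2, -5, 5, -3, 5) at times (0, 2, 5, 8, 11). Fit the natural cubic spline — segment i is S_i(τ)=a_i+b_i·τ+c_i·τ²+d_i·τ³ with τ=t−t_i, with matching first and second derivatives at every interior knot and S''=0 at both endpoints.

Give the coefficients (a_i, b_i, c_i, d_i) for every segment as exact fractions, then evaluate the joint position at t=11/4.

Δ: Δ0=-7/2, Δ1=10/3, Δ2=-8/3, Δ3=8/3
row 1: diag=10, rhs=41; c'=3/10, d'=41/10
row 2: denom=12−3·3/10=111/10; d'=(-36−3·41/10)/(111/10)=-161/37
row 3: denom=12−3·10/37=414/37; d'=(32−3·-161/37)/(414/37)=1667/414
back: M3=1667/414
back: M2=-161/37−10/37·1667/414=-1126/207
back: M1=41/10−3/10·-1126/207=791/138
M: M0=0, M1=791/138, M2=-1126/207, M3=1667/414, M4=0
seg 0: a=2, c=M0/2=0, d=(M1−M0)/(6·2)=791/1656, b=Δ0−h0·(2M0+M1)/6=-1120/207
seg 1: a=-5, c=M1/2=791/276, d=(M2−M1)/(6·3)=-4625/7452, b=Δ1−h1·(2M1+M2)/6=133/414
seg 2: a=5, c=M2/2=-563/207, d=(M3−M2)/(6·3)=3919/7452, b=Δ2−h2·(2M2+M3)/6=629/828
seg 3: a=-3, c=M3/2=1667/828, d=(M4−M3)/(6·3)=-1667/7452, b=Δ3−h3·(2M3+M4)/6=-563/414
t_q=11/4 → seg 1, τ=3/4; S=-5+133/414·τ+791/276·τ²+-4625/7452·τ³=-20071/5888

  seg 0: a=2 b=-1120/207 c=0 d=791/1656
  seg 1: a=-5 b=133/414 c=791/276 d=-4625/7452
  seg 2: a=5 b=629/828 c=-563/207 d=3919/7452
  seg 3: a=-3 b=-563/414 c=1667/828 d=-1667/7452
S(11/4) = -20071/5888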